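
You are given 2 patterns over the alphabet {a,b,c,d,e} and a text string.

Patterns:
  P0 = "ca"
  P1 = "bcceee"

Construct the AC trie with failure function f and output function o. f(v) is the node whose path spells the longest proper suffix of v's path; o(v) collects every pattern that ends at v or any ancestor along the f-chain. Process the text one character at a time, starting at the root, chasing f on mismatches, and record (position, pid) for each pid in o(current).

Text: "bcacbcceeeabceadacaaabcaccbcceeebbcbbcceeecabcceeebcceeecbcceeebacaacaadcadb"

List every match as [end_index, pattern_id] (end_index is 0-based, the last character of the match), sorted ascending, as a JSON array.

Construct AC machine:
Trie (insert patterns):
  0='ε' goto b→3 c→1
  1='c' goto a→2
  2='ca' goto ·  [P0 ends]
  3='b' goto c→4
  4='bc' goto c→5
  5='bcc' goto e→6
  6='bcce' goto e→7
  7='bccee' goto e→8
  8='bcceee' goto ·  [P1 ends]

Failure links (BFS by depth):
  fail(1) 'c': from fail(0)=0 chase 'c': 0 ⇒ 0;  out=∅∪out(0)=∅
  fail(3) 'b': from fail(0)=0 chase 'b': 0 ⇒ 0;  out=∅∪out(0)=∅
  fail(2) 'ca': from fail(1)=0 chase 'a': 0 ⇒ 0;  out={0}∪out(0)={0}
  fail(4) 'bc': from fail(3)=0 chase 'c': 0 ⇒ 1;  out=∅∪out(1)=∅
  fail(5) 'bcc': from fail(4)=1 chase 'c': 1→0 ⇒ 1;  out=∅∪out(1)=∅
  fail(6) 'bcce': from fail(5)=1 chase 'e': 1→0 ⇒ 0;  out=∅∪out(0)=∅
  fail(7) 'bccee': from fail(6)=0 chase 'e': 0 ⇒ 0;  out=∅∪out(0)=∅
  fail(8) 'bcceee': from fail(7)=0 chase 'e': 0 ⇒ 0;  out={1}∪out(0)={1}

Run:
[0] read 'b'  n0⇒n3
[1] read 'c'  n3⇒n4
[2] read 'a'  n4⇒n2 ·f  emit P0@[1:2]
[3] read 'c'  n2⇒n1 ·f
[4] read 'b'  n1⇒n3 ·f
[5] read 'c'  n3⇒n4
[6] read 'c'  n4⇒n5
[7] read 'e'  n5⇒n6
[8] read 'e'  n6⇒n7
[9] read 'e'  n7⇒n8  emit P1@[4:9]
[10] read 'a'  n8⇒n0 ·f
[11] read 'b'  n0⇒n3
[12] read 'c'  n3⇒n4
[13] read 'e'  n4⇒n0 ·f
[14] read 'a'  n0⇒n0
[15] read 'd'  n0⇒n0
[16] read 'a'  n0⇒n0
[17] read 'c'  n0⇒n1
[18] read 'a'  n1⇒n2  emit P0@[17:18]
[19] read 'a'  n2⇒n0 ·f
[20] read 'a'  n0⇒n0
[21] read 'b'  n0⇒n3
[22] read 'c'  n3⇒n4
[23] read 'a'  n4⇒n2 ·f  emit P0@[22:23]
[24] read 'c'  n2⇒n1 ·f
[25] read 'c'  n1⇒n1 ·f
[26] read 'b'  n1⇒n3 ·f
[27] read 'c'  n3⇒n4
[28] read 'c'  n4⇒n5
[29] read 'e'  n5⇒n6
[30] read 'e'  n6⇒n7
[31] read 'e'  n7⇒n8  emit P1@[26:31]
[32] read 'b'  n8⇒n3 ·f
[33] read 'b'  n3⇒n3 ·f
[34] read 'c'  n3⇒n4
[35] read 'b'  n4⇒n3 ·f
[36] read 'b'  n3⇒n3 ·f
[37] read 'c'  n3⇒n4
[38] read 'c'  n4⇒n5
[39] read 'e'  n5⇒n6
[40] read 'e'  n6⇒n7
[41] read 'e'  n7⇒n8  emit P1@[36:41]
[42] read 'c'  n8⇒n1 ·f
[43] read 'a'  n1⇒n2  emit P0@[42:43]
[44] read 'b'  n2⇒n3 ·f
[45] read 'c'  n3⇒n4
[46] read 'c'  n4⇒n5
[47] read 'e'  n5⇒n6
[48] read 'e'  n6⇒n7
[49] read 'e'  n7⇒n8  emit P1@[44:49]
[50] read 'b'  n8⇒n3 ·f
[51] read 'c'  n3⇒n4
[52] read 'c'  n4⇒n5
[53] read 'e'  n5⇒n6
[54] read 'e'  n6⇒n7
[55] read 'e'  n7⇒n8  emit P1@[50:55]
[56] read 'c'  n8⇒n1 ·f
[57] read 'b'  n1⇒n3 ·f
[58] read 'c'  n3⇒n4
[59] read 'c'  n4⇒n5
[60] read 'e'  n5⇒n6
[61] read 'e'  n6⇒n7
[62] read 'e'  n7⇒n8  emit P1@[57:62]
[63] read 'b'  n8⇒n3 ·f
[64] read 'a'  n3⇒n0 ·f
[65] read 'c'  n0⇒n1
[66] read 'a'  n1⇒n2  emit P0@[65:66]
[67] read 'a'  n2⇒n0 ·f
[68] read 'c'  n0⇒n1
[69] read 'a'  n1⇒n2  emit P0@[68:69]
[70] read 'a'  n2⇒n0 ·f
[71] read 'd'  n0⇒n0
[72] read 'c'  n0⇒n1
[73] read 'a'  n1⇒n2  emit P0@[72:73]
[74] read 'd'  n2⇒n0 ·f
[75] read 'b'  n0⇒n3

Matches: [[2,0],[9,1],[18,0],[23,0],[31,1],[41,1],[43,0],[49,1],[55,1],[62,1],[66,0],[69,0],[73,0]]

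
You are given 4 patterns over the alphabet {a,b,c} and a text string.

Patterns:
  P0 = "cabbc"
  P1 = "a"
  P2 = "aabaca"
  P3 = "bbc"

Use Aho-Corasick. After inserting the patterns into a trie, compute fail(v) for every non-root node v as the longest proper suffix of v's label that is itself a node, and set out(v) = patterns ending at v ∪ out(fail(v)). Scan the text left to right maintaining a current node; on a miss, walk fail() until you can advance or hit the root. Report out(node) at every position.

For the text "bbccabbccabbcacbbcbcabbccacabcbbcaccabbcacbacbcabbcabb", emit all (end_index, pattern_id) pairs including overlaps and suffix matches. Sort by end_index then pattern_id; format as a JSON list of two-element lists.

Build:
Trie nodes:
  0='ε' goto a→6 b→12 c→1
  1='c' goto a→2
  2='ca' goto b→3
  3='cab' goto b→4
  4='cabb' goto c→5
  5='cabbc' goto ·  [P0 ends]
  6='a' goto a→7  [P1 ends]
  7='aa' goto b→8
  8='aab' goto a→9
  9='aaba' goto c→10
  10='aabac' goto a→11
  11='aabaca' goto ·  [P2 ends]
  12='b' goto b→13
  13='bb' goto c→14
  14='bbc' goto ·  [P3 ends]

BFS fail/out derivation:
  n1('c'): parent n0 fail=0; on 'c' 0 → fail=0;  out ∅∪∅=∅
  n6('a'): parent n0 fail=0; on 'a' 0 → fail=0;  out {1}∪∅={1}
  n12('b'): parent n0 fail=0; on 'b' 0 → fail=0;  out ∅∪∅=∅
  n2('ca'): parent n1 fail=0; on 'a' 0 → fail=6;  out ∅∪{1}={1}
  n7('aa'): parent n6 fail=0; on 'a' 0 → fail=6;  out ∅∪{1}={1}
  n13('bb'): parent n12 fail=0; on 'b' 0 → fail=12;  out ∅∪∅=∅
  n3('cab'): parent n2 fail=6; on 'b' 6→0 → fail=12;  out ∅∪∅=∅
  n8('aab'): parent n7 fail=6; on 'b' 6→0 → fail=12;  out ∅∪∅=∅
  n14('bbc'): parent n13 fail=12; on 'c' 12→0 → fail=1;  out {3}∪∅={3}
  n4('cabb'): parent n3 fail=12; on 'b' 12 → fail=13;  out ∅∪∅=∅
  n9('aaba'): parent n8 fail=12; on 'a' 12→0 → fail=6;  out ∅∪{1}={1}
  n5('cabbc'): parent n4 fail=13; on 'c' 13 → fail=14;  out {0}∪{3}={0,3}
  n10('aabac'): parent n9 fail=6; on 'c' 6→0 → fail=1;  out ∅∪∅=∅
  n11('aabaca'): parent n10 fail=1; on 'a' 1 → fail=2;  out {2}∪{1}={1,2}

Run:
[0] read 'b'  n0⇒n12
[1] read 'b'  n12⇒n13
[2] read 'c'  n13⇒n14  ** P3@[0:2]
[3] read 'c'  n14⇒n1 (fail-walked)
[4] read 'a'  n1⇒n2  ** P1@[4:4]
[5] read 'b'  n2⇒n3
[6] read 'b'  n3⇒n4
[7] read 'c'  n4⇒n5  ** P0@[3:7],P3@[5:7]
[8] read 'c'  n5⇒n1 (fail-walked)
[9] read 'a'  n1⇒n2  ** P1@[9:9]
[10] read 'b'  n2⇒n3
[11] read 'b'  n3⇒n4
[12] read 'c'  n4⇒n5  ** P0@[8:12],P3@[10:12]
[13] read 'a'  n5⇒n2 (fail-walked)  ** P1@[13:13]
[14] read 'c'  n2⇒n1 (fail-walked)
[15] read 'b'  n1⇒n12 (fail-walked)
[16] read 'b'  n12⇒n13
[17] read 'c'  n13⇒n14  ** P3@[15:17]
[18] read 'b'  n14⇒n12 (fail-walked)
[19] read 'c'  n12⇒n1 (fail-walked)
[20] read 'a'  n1⇒n2  ** P1@[20:20]
[21] read 'b'  n2⇒n3
[22] read 'b'  n3⇒n4
[23] read 'c'  n4⇒n5  ** P0@[19:23],P3@[21:23]
[24] read 'c'  n5⇒n1 (fail-walked)
[25] read 'a'  n1⇒n2  ** P1@[25:25]
[26] read 'c'  n2⇒n1 (fail-walked)
[27] read 'a'  n1⇒n2  ** P1@[27:27]
[28] read 'b'  n2⇒n3
[29] read 'c'  n3⇒n1 (fail-walked)
[30] read 'b'  n1⇒n12 (fail-walked)
[31] read 'b'  n12⇒n13
[32] read 'c'  n13⇒n14  ** P3@[30:32]
[33] read 'a'  n14⇒n2 (fail-walked)  ** P1@[33:33]
[34] read 'c'  n2⇒n1 (fail-walked)
[35] read 'c'  n1⇒n1 (fail-walked)
[36] read 'a'  n1⇒n2  ** P1@[36:36]
[37] read 'b'  n2⇒n3
[38] read 'b'  n3⇒n4
[39] read 'c'  n4⇒n5  ** P0@[35:39],P3@[37:39]
[40] read 'a'  n5⇒n2 (fail-walked)  ** P1@[40:40]
[41] read 'c'  n2⇒n1 (fail-walked)
[42] read 'b'  n1⇒n12 (fail-walked)
[43] read 'a'  n12⇒n6 (fail-walked)  ** P1@[43:43]
[44] read 'c'  n6⇒n1 (fail-walked)
[45] read 'b'  n1⇒n12 (fail-walked)
[46] read 'c'  n12⇒n1 (fail-walked)
[47] read 'a'  n1⇒n2  ** P1@[47:47]
[48] read 'b'  n2⇒n3
[49] read 'b'  n3⇒n4
[50] read 'c'  n4⇒n5  ** P0@[46:50],P3@[48:50]
[51] read 'a'  n5⇒n2 (fail-walked)  ** P1@[51:51]
[52] read 'b'  n2⇒n3
[53] read 'b'  n3⇒n4

All matches (sorted): [[2,3],[4,1],[7,0],[7,3],[9,1],[12,0],[12,3],[13,1],[17,3],[20,1],[23,0],[23,3],[25,1],[27,1],[32,3],[33,1],[36,1],[39,0],[39,3],[40,1],[43,1],[47,1],[50,0],[50,3],[51,1]]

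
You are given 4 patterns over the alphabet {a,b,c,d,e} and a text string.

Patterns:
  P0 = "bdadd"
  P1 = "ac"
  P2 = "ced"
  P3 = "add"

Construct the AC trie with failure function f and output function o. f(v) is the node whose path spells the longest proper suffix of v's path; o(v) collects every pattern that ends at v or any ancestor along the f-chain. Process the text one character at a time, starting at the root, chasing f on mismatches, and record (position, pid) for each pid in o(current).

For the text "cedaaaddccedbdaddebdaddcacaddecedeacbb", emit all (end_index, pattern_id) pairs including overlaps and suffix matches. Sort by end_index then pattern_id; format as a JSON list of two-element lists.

Construct AC machine:
Trie (insert patterns):
  0='ε' goto a→6 b→1 c→8
  1='b' goto d→2
  2='bd' goto a→3
  3='bda' goto d→4
  4='bdad' goto d→5
  5='bdadd' goto ·  [P0 ends]
  6='a' goto c→7 d→11
  7='ac' goto ·  [P1 ends]
  8='c' goto e→9
  9='ce' goto d→10
  10='ced' goto ·  [P2 ends]
  11='ad' goto d→12
  12='add' goto ·  [P3 ends]

Failure links (BFS by depth):
  n1('b'): parent n0 fail=0; on 'b' 0 → fail=0;  out ∅∪∅=∅
  n6('a'): parent n0 fail=0; on 'a' 0 → fail=0;  out ∅∪∅=∅
  n8('c'): parent n0 fail=0; on 'c' 0 → fail=0;  out ∅∪∅=∅
  n2('bd'): parent n1 fail=0; on 'd' 0 → fail=0;  out ∅∪∅=∅
  n7('ac'): parent n6 fail=0; on 'c' 0 → fail=8;  out {1}∪∅={1}
  n9('ce'): parent n8 fail=0; on 'e' 0 → fail=0;  out ∅∪∅=∅
  n11('ad'): parent n6 fail=0; on 'd' 0 → fail=0;  out ∅∪∅=∅
  n3('bda'): parent n2 fail=0; on 'a' 0 → fail=6;  out ∅∪∅=∅
  n10('ced'): parent n9 fail=0; on 'd' 0 → fail=0;  out {2}∪∅={2}
  n12('add'): parent n11 fail=0; on 'd' 0 → fail=0;  out {3}∪∅={3}
  n4('bdad'): parent n3 fail=6; on 'd' 6 → fail=11;  out ∅∪∅=∅
  n5('bdadd'): parent n4 fail=11; on 'd' 11 → fail=12;  out {0}∪{3}={0,3}

Run:
[0] read 'c'  n0⇒n8
[1] read 'e'  n8⇒n9
[2] read 'd'  n9⇒n10  → match P2@[0:2]
[3] read 'a'  n10⇒n6 (via fail)
[4] read 'a'  n6⇒n6 (via fail)
[5] read 'a'  n6⇒n6 (via fail)
[6] read 'd'  n6⇒n11
[7] read 'd'  n11⇒n12  → match P3@[5:7]
[8] read 'c'  n12⇒n8 (via fail)
[9] read 'c'  n8⇒n8 (via fail)
[10] read 'e'  n8⇒n9
[11] read 'd'  n9⇒n10  → match P2@[9:11]
[12] read 'b'  n10⇒n1 (via fail)
[13] read 'd'  n1⇒n2
[14] read 'a'  n2⇒n3
[15] read 'd'  n3⇒n4
[16] read 'd'  n4⇒n5  → match P0@[12:16],P3@[14:16]
[17] read 'e'  n5⇒n0 (via fail)
[18] read 'b'  n0⇒n1
[19] read 'd'  n1⇒n2
[20] read 'a'  n2⇒n3
[21] read 'd'  n3⇒n4
[22] read 'd'  n4⇒n5  → match P0@[18:22],P3@[20:22]
[23] read 'c'  n5⇒n8 (via fail)
[24] read 'a'  n8⇒n6 (via fail)
[25] read 'c'  n6⇒n7  → match P1@[24:25]
[26] read 'a'  n7⇒n6 (via fail)
[27] read 'd'  n6⇒n11
[28] read 'd'  n11⇒n12  → match P3@[26:28]
[29] read 'e'  n12⇒n0 (via fail)
[30] read 'c'  n0⇒n8
[31] read 'e'  n8⇒n9
[32] read 'd'  n9⇒n10  → match P2@[30:32]
[33] read 'e'  n10⇒n0 (via fail)
[34] read 'a'  n0⇒n6
[35] read 'c'  n6⇒n7  → match P1@[34:35]
[36] read 'b'  n7⇒n1 (via fail)
[37] read 'b'  n1⇒n1 (via fail)

Result: [[2,2],[7,3],[11,2],[16,0],[16,3],[22,0],[22,3],[25,1],[28,3],[32,2],[35,1]]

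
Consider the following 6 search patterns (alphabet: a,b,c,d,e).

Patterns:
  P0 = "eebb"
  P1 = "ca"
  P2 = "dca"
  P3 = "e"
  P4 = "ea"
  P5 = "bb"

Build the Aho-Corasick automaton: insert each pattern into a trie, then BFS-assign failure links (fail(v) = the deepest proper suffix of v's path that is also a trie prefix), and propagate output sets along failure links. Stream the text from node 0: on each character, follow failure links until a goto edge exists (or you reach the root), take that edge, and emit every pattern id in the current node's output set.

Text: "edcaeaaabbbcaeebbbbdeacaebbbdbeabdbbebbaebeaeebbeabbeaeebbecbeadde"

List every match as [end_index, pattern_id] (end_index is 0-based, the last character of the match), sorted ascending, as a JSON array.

Construct AC machine:
Trie (insert patterns):
  n0 'ε': b→11 c→5 d→7 e→1
  n1 'e': a→10 e→2  ←P3
  n2 'ee': b→3
  n3 'eeb': b→4
  n4 'eebb': ·  ←P0
  n5 'c': a→6
  n6 'ca': ·  ←P1
  n7 'd': c→8
  n8 'dc': a→9
  n9 'dca': ·  ←P2
  n10 'ea': ·  ←P4
  n11 'b': b→12
  n12 'bb': ·  ←P5

BFS fail/out derivation:
  fail(1) 'e': from fail(0)=0 chase 'e': 0 ⇒ 0;  out={3}∪out(0)={3}
  fail(5) 'c': from fail(0)=0 chase 'c': 0 ⇒ 0;  out=∅∪out(0)=∅
  fail(7) 'd': from fail(0)=0 chase 'd': 0 ⇒ 0;  out=∅∪out(0)=∅
  fail(11) 'b': from fail(0)=0 chase 'b': 0 ⇒ 0;  out=∅∪out(0)=∅
  fail(2) 'ee': from fail(1)=0 chase 'e': 0 ⇒ 1;  out=∅∪out(1)={3}
  fail(6) 'ca': from fail(5)=0 chase 'a': 0 ⇒ 0;  out={1}∪out(0)={1}
  fail(8) 'dc': from fail(7)=0 chase 'c': 0 ⇒ 5;  out=∅∪out(5)=∅
  fail(10) 'ea': from fail(1)=0 chase 'a': 0 ⇒ 0;  out={4}∪out(0)={4}
  fail(12) 'bb': from fail(11)=0 chase 'b': 0 ⇒ 11;  out={5}∪out(11)={5}
  fail(3) 'eeb': from fail(2)=1 chase 'b': 1→0 ⇒ 11;  out=∅∪out(11)=∅
  fail(9) 'dca': from fail(8)=5 chase 'a': 5 ⇒ 6;  out={2}∪out(6)={1,2}
  fail(4) 'eebb': from fail(3)=11 chase 'b': 11 ⇒ 12;  out={0}∪out(12)={0,5}

Run:
i=0 'e': node 0→1  emit P3@[0:0]
i=1 'd': node 1→7 (fail-walked)
i=2 'c': node 7→8
i=3 'a': node 8→9  emit P1@[2:3],P2@[1:3]
i=4 'e': node 9→1 (fail-walked)  emit P3@[4:4]
i=5 'a': node 1→10  emit P4@[4:5]
i=6 'a': node 10→0 (fail-walked)
i=7 'a': node 0→0
i=8 'b': node 0→11
i=9 'b': node 11→12  emit P5@[8:9]
i=10 'b': node 12→12 (fail-walked)  emit P5@[9:10]
i=11 'c': node 12→5 (fail-walked)
i=12 'a': node 5→6  emit P1@[11:12]
i=13 'e': node 6→1 (fail-walked)  emit P3@[13:13]
i=14 'e': node 1→2  emit P3@[14:14]
i=15 'b': node 2→3
i=16 'b': node 3→4  emit P0@[13:16],P5@[15:16]
i=17 'b': node 4→12 (fail-walked)  emit P5@[16:17]
i=18 'b': node 12→12 (fail-walked)  emit P5@[17:18]
i=19 'd': node 12→7 (fail-walked)
i=20 'e': node 7→1 (fail-walked)  emit P3@[20:20]
i=21 'a': node 1→10  emit P4@[20:21]
i=22 'c': node 10→5 (fail-walked)
i=23 'a': node 5→6  emit P1@[22:23]
i=24 'e': node 6→1 (fail-walked)  emit P3@[24:24]
i=25 'b': node 1→11 (fail-walked)
i=26 'b': node 11→12  emit P5@[25:26]
i=27 'b': node 12→12 (fail-walked)  emit P5@[26:27]
i=28 'd': node 12→7 (fail-walked)
i=29 'b': node 7→11 (fail-walked)
i=30 'e': node 11→1 (fail-walked)  emit P3@[30:30]
i=31 'a': node 1→10  emit P4@[30:31]
i=32 'b': node 10→11 (fail-walked)
i=33 'd': node 11→7 (fail-walked)
i=34 'b': node 7→11 (fail-walked)
i=35 'b': node 11→12  emit P5@[34:35]
i=36 'e': node 12→1 (fail-walked)  emit P3@[36:36]
i=37 'b': node 1→11 (fail-walked)
i=38 'b': node 11→12  emit P5@[37:38]
i=39 'a': node 12→0 (fail-walked)
i=40 'e': node 0→1  emit P3@[40:40]
i=41 'b': node 1→11 (fail-walked)
i=42 'e': node 11→1 (fail-walked)  emit P3@[42:42]
i=43 'a': node 1→10  emit P4@[42:43]
i=44 'e': node 10→1 (fail-walked)  emit P3@[44:44]
i=45 'e': node 1→2  emit P3@[45:45]
i=46 'b': node 2→3
i=47 'b': node 3→4  emit P0@[44:47],P5@[46:47]
i=48 'e': node 4→1 (fail-walked)  emit P3@[48:48]
i=49 'a': node 1→10  emit P4@[48:49]
i=50 'b': node 10→11 (fail-walked)
i=51 'b': node 11→12  emit P5@[50:51]
i=52 'e': node 12→1 (fail-walked)  emit P3@[52:52]
i=53 'a': node 1→10  emit P4@[52:53]
i=54 'e': node 10→1 (fail-walked)  emit P3@[54:54]
i=55 'e': node 1→2  emit P3@[55:55]
i=56 'b': node 2→3
i=57 'b': node 3→4  emit P0@[54:57],P5@[56:57]
i=58 'e': node 4→1 (fail-walked)  emit P3@[58:58]
i=59 'c': node 1→5 (fail-walked)
i=60 'b': node 5→11 (fail-walked)
i=61 'e': node 11→1 (fail-walked)  emit P3@[61:61]
i=62 'a': node 1→10  emit P4@[61:62]
i=63 'd': node 10→7 (fail-walked)
i=64 'd': node 7→7 (fail-walked)
i=65 'e': node 7→1 (fail-walked)  emit P3@[65:65]

All matches (sorted): [[0,3],[3,1],[3,2],[4,3],[5,4],[9,5],[10,5],[12,1],[13,3],[14,3],[16,0],[16,5],[17,5],[18,5],[20,3],[21,4],[23,1],[24,3],[26,5],[27,5],[30,3],[31,4],[35,5],[36,3],[38,5],[40,3],[42,3],[43,4],[44,3],[45,3],[47,0],[47,5],[48,3],[49,4],[51,5],[52,3],[53,4],[54,3],[55,3],[57,0],[57,5],[58,3],[61,3],[62,4],[65,3]]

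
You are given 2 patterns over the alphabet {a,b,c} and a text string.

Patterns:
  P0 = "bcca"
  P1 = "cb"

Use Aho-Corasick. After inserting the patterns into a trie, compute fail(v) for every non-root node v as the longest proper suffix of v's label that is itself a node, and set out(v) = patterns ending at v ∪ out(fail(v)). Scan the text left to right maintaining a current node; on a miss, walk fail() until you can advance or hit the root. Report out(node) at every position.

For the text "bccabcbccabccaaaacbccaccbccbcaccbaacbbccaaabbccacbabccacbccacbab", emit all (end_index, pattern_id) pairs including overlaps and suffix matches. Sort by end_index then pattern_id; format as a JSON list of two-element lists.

Build:
Trie nodes:
  n0 'ε': b→1 c→5
  n1 'b': c→2
  n2 'bc': c→3
  n3 'bcc': a→4
  n4 'bcca': ·  ←P0
  n5 'c': b→6
  n6 'cb': ·  ←P1

Failure links (BFS by depth):
  n1('b'): parent n0 fail=0; on 'b' 0 → fail=0;  out ∅∪∅=∅
  n5('c'): parent n0 fail=0; on 'c' 0 → fail=0;  out ∅∪∅=∅
  n2('bc'): parent n1 fail=0; on 'c' 0 → fail=5;  out ∅∪∅=∅
  n6('cb'): parent n5 fail=0; on 'b' 0 → fail=1;  out {1}∪∅={1}
  n3('bcc'): parent n2 fail=5; on 'c' 5→0 → fail=5;  out ∅∪∅=∅
  n4('bcca'): parent n3 fail=5; on 'a' 5→0 → fail=0;  out {0}∪∅={0}

Text stream:
[0] read 'b'  n0⇒n1
[1] read 'c'  n1⇒n2
[2] read 'c'  n2⇒n3
[3] read 'a'  n3⇒n4  emit P0@[0:3]
[4] read 'b'  n4⇒n1 (fail-walked)
[5] read 'c'  n1⇒n2
[6] read 'b'  n2⇒n6 (fail-walked)  emit P1@[5:6]
[7] read 'c'  n6⇒n2 (fail-walked)
[8] read 'c'  n2⇒n3
[9] read 'a'  n3⇒n4  emit P0@[6:9]
[10] read 'b'  n4⇒n1 (fail-walked)
[11] read 'c'  n1⇒n2
[12] read 'c'  n2⇒n3
[13] read 'a'  n3⇒n4  emit P0@[10:13]
[14] read 'a'  n4⇒n0 (fail-walked)
[15] read 'a'  n0⇒n0
[16] read 'a'  n0⇒n0
[17] read 'c'  n0⇒n5
[18] read 'b'  n5⇒n6  emit P1@[17:18]
[19] read 'c'  n6⇒n2 (fail-walked)
[20] read 'c'  n2⇒n3
[21] read 'a'  n3⇒n4  emit P0@[18:21]
[22] read 'c'  n4⇒n5 (fail-walked)
[23] read 'c'  n5⇒n5 (fail-walked)
[24] read 'b'  n5⇒n6  emit P1@[23:24]
[25] read 'c'  n6⇒n2 (fail-walked)
[26] read 'c'  n2⇒n3
[27] read 'b'  n3⇒n6 (fail-walked)  emit P1@[26:27]
[28] read 'c'  n6⇒n2 (fail-walked)
[29] read 'a'  n2⇒n0 (fail-walked)
[30] read 'c'  n0⇒n5
[31] read 'c'  n5⇒n5 (fail-walked)
[32] read 'b'  n5⇒n6  emit P1@[31:32]
[33] read 'a'  n6⇒n0 (fail-walked)
[34] read 'a'  n0⇒n0
[35] read 'c'  n0⇒n5
[36] read 'b'  n5⇒n6  emit P1@[35:36]
[37] read 'b'  n6⇒n1 (fail-walked)
[38] read 'c'  n1⇒n2
[39] read 'c'  n2⇒n3
[40] read 'a'  n3⇒n4  emit P0@[37:40]
[41] read 'a'  n4⇒n0 (fail-walked)
[42] read 'a'  n0⇒n0
[43] read 'b'  n0⇒n1
[44] read 'b'  n1⇒n1 (fail-walked)
[45] read 'c'  n1⇒n2
[46] read 'c'  n2⇒n3
[47] read 'a'  n3⇒n4  emit P0@[44:47]
[48] read 'c'  n4⇒n5 (fail-walked)
[49] read 'b'  n5⇒n6  emit P1@[48:49]
[50] read 'a'  n6⇒n0 (fail-walked)
[51] read 'b'  n0⇒n1
[52] read 'c'  n1⇒n2
[53] read 'c'  n2⇒n3
[54] read 'a'  n3⇒n4  emit P0@[51:54]
[55] read 'c'  n4⇒n5 (fail-walked)
[56] read 'b'  n5⇒n6  emit P1@[55:56]
[57] read 'c'  n6⇒n2 (fail-walked)
[58] read 'c'  n2⇒n3
[59] read 'a'  n3⇒n4  emit P0@[56:59]
[60] read 'c'  n4⇒n5 (fail-walked)
[61] read 'b'  n5⇒n6  emit P1@[60:61]
[62] read 'a'  n6⇒n0 (fail-walked)
[63] read 'b'  n0⇒n1

Result: [[3,0],[6,1],[9,0],[13,0],[18,1],[21,0],[24,1],[27,1],[32,1],[36,1],[40,0],[47,0],[49,1],[54,0],[56,1],[59,0],[61,1]]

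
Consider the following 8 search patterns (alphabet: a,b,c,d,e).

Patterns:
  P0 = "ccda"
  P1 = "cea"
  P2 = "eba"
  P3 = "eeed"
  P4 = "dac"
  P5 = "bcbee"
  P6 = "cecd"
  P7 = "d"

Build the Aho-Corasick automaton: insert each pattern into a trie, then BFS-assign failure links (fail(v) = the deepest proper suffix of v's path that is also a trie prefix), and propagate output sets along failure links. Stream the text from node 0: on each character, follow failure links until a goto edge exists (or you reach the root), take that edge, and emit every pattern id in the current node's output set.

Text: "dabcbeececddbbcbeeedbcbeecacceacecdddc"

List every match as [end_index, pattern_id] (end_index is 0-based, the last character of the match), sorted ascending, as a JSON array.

Build automaton:
Trie nodes:
  0='ε' goto b→16 c→1 d→13 e→7
  1='c' goto c→2 e→5
  2='cc' goto d→3
  3='ccd' goto a→4
  4='ccda' goto ·  ←P0
  5='ce' goto a→6 c→21
  6='cea' goto ·  ←P1
  7='e' goto b→8 e→10
  8='eb' goto a→9
  9='eba' goto ·  ←P2
  10='ee' goto e→11
  11='eee' goto d→12
  12='eeed' goto ·  ←P3
  13='d' goto a→14  ←P7
  14='da' goto c→15
  15='dac' goto ·  ←P4
  16='b' goto c→17
  17='bc' goto b→18
  18='bcb' goto e→19
  19='bcbe' goto e→20
  20='bcbee' goto ·  ←P5
  21='cec' goto d→22
  22='cecd' goto ·  ←P6

Failure links (BFS by depth):
  n1('c'): parent n0 fail=0; on 'c' 0 → fail=0;  out ∅∪∅=∅
  n7('e'): parent n0 fail=0; on 'e' 0 → fail=0;  out ∅∪∅=∅
  n13('d'): parent n0 fail=0; on 'd' 0 → fail=0;  out {7}∪∅={7}
  n16('b'): parent n0 fail=0; on 'b' 0 → fail=0;  out ∅∪∅=∅
  n2('cc'): parent n1 fail=0; on 'c' 0 → fail=1;  out ∅∪∅=∅
  n5('ce'): parent n1 fail=0; on 'e' 0 → fail=7;  out ∅∪∅=∅
  n8('eb'): parent n7 fail=0; on 'b' 0 → fail=16;  out ∅∪∅=∅
  n10('ee'): parent n7 fail=0; on 'e' 0 → fail=7;  out ∅∪∅=∅
  n14('da'): parent n13 fail=0; on 'a' 0 → fail=0;  out ∅∪∅=∅
  n17('bc'): parent n16 fail=0; on 'c' 0 → fail=1;  out ∅∪∅=∅
  n3('ccd'): parent n2 fail=1; on 'd' 1→0 → fail=13;  out ∅∪{7}={7}
  n6('cea'): parent n5 fail=7; on 'a' 7→0 → fail=0;  out {1}∪∅={1}
  n9('eba'): parent n8 fail=16; on 'a' 16→0 → fail=0;  out {2}∪∅={2}
  n11('eee'): parent n10 fail=7; on 'e' 7 → fail=10;  out ∅∪∅=∅
  n15('dac'): parent n14 fail=0; on 'c' 0 → fail=1;  out {4}∪∅={4}
  n18('bcb'): parent n17 fail=1; on 'b' 1→0 → fail=16;  out ∅∪∅=∅
  n21('cec'): parent n5 fail=7; on 'c' 7→0 → fail=1;  out ∅∪∅=∅
  n4('ccda'): parent n3 fail=13; on 'a' 13 → fail=14;  out {0}∪∅={0}
  n12('eeed'): parent n11 fail=10; on 'd' 10→7→0 → fail=13;  out {3}∪{7}={3,7}
  n19('bcbe'): parent n18 fail=16; on 'e' 16→0 → fail=7;  out ∅∪∅=∅
  n22('cecd'): parent n21 fail=1; on 'd' 1→0 → fail=13;  out {6}∪{7}={6,7}
  n20('bcbee'): parent n19 fail=7; on 'e' 7 → fail=10;  out {5}∪∅={5}

Text stream:
i=0 'd': node 0→13  ** P7@[0:0]
i=1 'a': node 13→14
i=2 'b': node 14→16 (via fail)
i=3 'c': node 16→17
i=4 'b': node 17→18
i=5 'e': node 18→19
i=6 'e': node 19→20  ** P5@[2:6]
i=7 'c': node 20→1 (via fail)
i=8 'e': node 1→5
i=9 'c': node 5→21
i=10 'd': node 21→22  ** P6@[7:10],P7@[10:10]
i=11 'd': node 22→13 (via fail)  ** P7@[11:11]
i=12 'b': node 13→16 (via fail)
i=13 'b': node 16→16 (via fail)
i=14 'c': node 16→17
i=15 'b': node 17→18
i=16 'e': node 18→19
i=17 'e': node 19→20  ** P5@[13:17]
i=18 'e': node 20→11 (via fail)
i=19 'd': node 11→12  ** P3@[16:19],P7@[19:19]
i=20 'b': node 12→16 (via fail)
i=21 'c': node 16→17
i=22 'b': node 17→18
i=23 'e': node 18→19
i=24 'e': node 19→20  ** P5@[20:24]
i=25 'c': node 20→1 (via fail)
i=26 'a': node 1→0 (via fail)
i=27 'c': node 0→1
i=28 'c': node 1→2
i=29 'e': node 2→5 (via fail)
i=30 'a': node 5→6  ** P1@[28:30]
i=31 'c': node 6→1 (via fail)
i=32 'e': node 1→5
i=33 'c': node 5→21
i=34 'd': node 21→22  ** P6@[31:34],P7@[34:34]
i=35 'd': node 22→13 (via fail)  ** P7@[35:35]
i=36 'd': node 13→13 (via fail)  ** P7@[36:36]
i=37 'c': node 13→1 (via fail)

Result: [[0,7],[6,5],[10,6],[10,7],[11,7],[17,5],[19,3],[19,7],[24,5],[30,1],[34,6],[34,7],[35,7],[36,7]]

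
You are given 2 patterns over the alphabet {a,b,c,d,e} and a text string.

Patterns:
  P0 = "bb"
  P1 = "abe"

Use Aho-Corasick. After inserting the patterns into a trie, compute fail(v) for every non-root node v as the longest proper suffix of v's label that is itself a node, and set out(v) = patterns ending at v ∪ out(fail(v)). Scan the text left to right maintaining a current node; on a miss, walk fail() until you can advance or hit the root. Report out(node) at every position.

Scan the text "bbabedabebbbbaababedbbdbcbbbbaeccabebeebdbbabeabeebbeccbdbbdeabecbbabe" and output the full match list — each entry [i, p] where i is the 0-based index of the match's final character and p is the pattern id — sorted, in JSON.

Build:
Trie nodes:
  n0 'ε': a→3 b→1
  n1 'b': b→2
  n2 'bb': ·  ←P0
  n3 'a': b→4
  n4 'ab': e→5
  n5 'abe': ·  ←P1

BFS fail/out derivation:
  fail(1) 'b': from fail(0)=0 chase 'b': 0 ⇒ 0;  out=∅∪out(0)=∅
  fail(3) 'a': from fail(0)=0 chase 'a': 0 ⇒ 0;  out=∅∪out(0)=∅
  fail(2) 'bb': from fail(1)=0 chase 'b': 0 ⇒ 1;  out={0}∪out(1)={0}
  fail(4) 'ab': from fail(3)=0 chase 'b': 0 ⇒ 1;  out=∅∪out(1)=∅
  fail(5) 'abe': from fail(4)=1 chase 'e': 1→0 ⇒ 0;  out={1}∪out(0)={1}

Scan:
pos 0 'b': at 1
pos 1 'b': at 2  emit P0@[0:1]
pos 2 'a': at 3 (fail-walked)
pos 3 'b': at 4
pos 4 'e': at 5  emit P1@[2:4]
pos 5 'd': at 0 (fail-walked)
pos 6 'a': at 3
pos 7 'b': at 4
pos 8 'e': at 5  emit P1@[6:8]
pos 9 'b': at 1 (fail-walked)
pos 10 'b': at 2  emit P0@[9:10]
pos 11 'b': at 2 (fail-walked)  emit P0@[10:11]
pos 12 'b': at 2 (fail-walked)  emit P0@[11:12]
pos 13 'a': at 3 (fail-walked)
pos 14 'a': at 3 (fail-walked)
pos 15 'b': at 4
pos 16 'a': at 3 (fail-walked)
pos 17 'b': at 4
pos 18 'e': at 5  emit P1@[16:18]
pos 19 'd': at 0 (fail-walked)
pos 20 'b': at 1
pos 21 'b': at 2  emit P0@[20:21]
pos 22 'd': at 0 (fail-walked)
pos 23 'b': at 1
pos 24 'c': at 0 (fail-walked)
pos 25 'b': at 1
pos 26 'b': at 2  emit P0@[25:26]
pos 27 'b': at 2 (fail-walked)  emit P0@[26:27]
pos 28 'b': at 2 (fail-walked)  emit P0@[27:28]
pos 29 'a': at 3 (fail-walked)
pos 30 'e': at 0 (fail-walked)
pos 31 'c': at 0
pos 32 'c': at 0
pos 33 'a': at 3
pos 34 'b': at 4
pos 35 'e': at 5  emit P1@[33:35]
pos 36 'b': at 1 (fail-walked)
pos 37 'e': at 0 (fail-walked)
pos 38 'e': at 0
pos 39 'b': at 1
pos 40 'd': at 0 (fail-walked)
pos 41 'b': at 1
pos 42 'b': at 2  emit P0@[41:42]
pos 43 'a': at 3 (fail-walked)
pos 44 'b': at 4
pos 45 'e': at 5  emit P1@[43:45]
pos 46 'a': at 3 (fail-walked)
pos 47 'b': at 4
pos 48 'e': at 5  emit P1@[46:48]
pos 49 'e': at 0 (fail-walked)
pos 50 'b': at 1
pos 51 'b': at 2  emit P0@[50:51]
pos 52 'e': at 0 (fail-walked)
pos 53 'c': at 0
pos 54 'c': at 0
pos 55 'b': at 1
pos 56 'd': at 0 (fail-walked)
pos 57 'b': at 1
pos 58 'b': at 2  emit P0@[57:58]
pos 59 'd': at 0 (fail-walked)
pos 60 'e': at 0
pos 61 'a': at 3
pos 62 'b': at 4
pos 63 'e': at 5  emit P1@[61:63]
pos 64 'c': at 0 (fail-walked)
pos 65 'b': at 1
pos 66 'b': at 2  emit P0@[65:66]
pos 67 'a': at 3 (fail-walked)
pos 68 'b': at 4
pos 69 'e': at 5  emit P1@[67:69]

Result: [[1,0],[4,1],[8,1],[10,0],[11,0],[12,0],[18,1],[21,0],[26,0],[27,0],[28,0],[35,1],[42,0],[45,1],[48,1],[51,0],[58,0],[63,1],[66,0],[69,1]]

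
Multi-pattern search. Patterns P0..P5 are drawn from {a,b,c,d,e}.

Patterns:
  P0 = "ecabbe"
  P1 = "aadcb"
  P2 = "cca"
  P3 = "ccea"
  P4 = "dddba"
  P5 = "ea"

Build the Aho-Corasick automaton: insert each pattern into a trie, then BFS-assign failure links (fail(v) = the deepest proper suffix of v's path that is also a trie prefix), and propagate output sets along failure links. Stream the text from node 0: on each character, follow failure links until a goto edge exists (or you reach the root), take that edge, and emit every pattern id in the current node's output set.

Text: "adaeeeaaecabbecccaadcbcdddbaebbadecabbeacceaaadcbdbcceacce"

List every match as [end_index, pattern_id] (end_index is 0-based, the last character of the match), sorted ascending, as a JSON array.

Construct AC machine:
Trie (insert patterns):
  0='ε' goto a→7 c→12 d→17 e→1
  1='e' goto a→22 c→2
  2='ec' goto a→3
  3='eca' goto b→4
  4='ecab' goto b→5
  5='ecabb' goto e→6
  6='ecabbe' goto ·  ←P0
  7='a' goto a→8
  8='aa' goto d→9
  9='aad' goto c→10
  10='aadc' goto b→11
  11='aadcb' goto ·  ←P1
  12='c' goto c→13
  13='cc' goto a→14 e→15
  14='cca' goto ·  ←P2
  15='cce' goto a→16
  16='ccea' goto ·  ←P3
  17='d' goto d→18
  18='dd' goto d→19
  19='ddd' goto b→20
  20='dddb' goto a→21
  21='dddba' goto ·  ←P4
  22='ea' goto ·  ←P5

BFS fail/out derivation:
  fail(1) 'e': from fail(0)=0 chase 'e': 0 ⇒ 0;  out=∅∪out(0)=∅
  fail(7) 'a': from fail(0)=0 chase 'a': 0 ⇒ 0;  out=∅∪out(0)=∅
  fail(12) 'c': from fail(0)=0 chase 'c': 0 ⇒ 0;  out=∅∪out(0)=∅
  fail(17) 'd': from fail(0)=0 chase 'd': 0 ⇒ 0;  out=∅∪out(0)=∅
  fail(2) 'ec': from fail(1)=0 chase 'c': 0 ⇒ 12;  out=∅∪out(12)=∅
  fail(8) 'aa': from fail(7)=0 chase 'a': 0 ⇒ 7;  out=∅∪out(7)=∅
  fail(13) 'cc': from fail(12)=0 chase 'c': 0 ⇒ 12;  out=∅∪out(12)=∅
  fail(18) 'dd': from fail(17)=0 chase 'd': 0 ⇒ 17;  out=∅∪out(17)=∅
  fail(22) 'ea': from fail(1)=0 chase 'a': 0 ⇒ 7;  out={5}∪out(7)={5}
  fail(3) 'eca': from fail(2)=12 chase 'a': 12→0 ⇒ 7;  out=∅∪out(7)=∅
  fail(9) 'aad': from fail(8)=7 chase 'd': 7→0 ⇒ 17;  out=∅∪out(17)=∅
  fail(14) 'cca': from fail(13)=12 chase 'a': 12→0 ⇒ 7;  out={2}∪out(7)={2}
  fail(15) 'cce': from fail(13)=12 chase 'e': 12→0 ⇒ 1;  out=∅∪out(1)=∅
  fail(19) 'ddd': from fail(18)=17 chase 'd': 17 ⇒ 18;  out=∅∪out(18)=∅
  fail(4) 'ecab': from fail(3)=7 chase 'b': 7→0 ⇒ 0;  out=∅∪out(0)=∅
  fail(10) 'aadc': from fail(9)=17 chase 'c': 17→0 ⇒ 12;  out=∅∪out(12)=∅
  fail(16) 'ccea': from fail(15)=1 chase 'a': 1 ⇒ 22;  out={3}∪out(22)={3,5}
  fail(20) 'dddb': from fail(19)=18 chase 'b': 18→17→0 ⇒ 0;  out=∅∪out(0)=∅
  fail(5) 'ecabb': from fail(4)=0 chase 'b': 0 ⇒ 0;  out=∅∪out(0)=∅
  fail(11) 'aadcb': from fail(10)=12 chase 'b': 12→0 ⇒ 0;  out={1}∪out(0)={1}
  fail(21) 'dddba': from fail(20)=0 chase 'a': 0 ⇒ 7;  out={4}∪out(7)={4}
  fail(6) 'ecabbe': from fail(5)=0 chase 'e': 0 ⇒ 1;  out={0}∪out(1)={0}

Text stream:
i=0 'a': node 0→7
i=1 'd': node 7→17 (fail-walked)
i=2 'a': node 17→7 (fail-walked)
i=3 'e': node 7→1 (fail-walked)
i=4 'e': node 1→1 (fail-walked)
i=5 'e': node 1→1 (fail-walked)
i=6 'a': node 1→22  → match P5@[5:6]
i=7 'a': node 22→8 (fail-walked)
i=8 'e': node 8→1 (fail-walked)
i=9 'c': node 1→2
i=10 'a': node 2→3
i=11 'b': node 3→4
i=12 'b': node 4→5
i=13 'e': node 5→6  → match P0@[8:13]
i=14 'c': node 6→2 (fail-walked)
i=15 'c': node 2→13 (fail-walked)
i=16 'c': node 13→13 (fail-walked)
i=17 'a': node 13→14  → match P2@[15:17]
i=18 'a': node 14→8 (fail-walked)
i=19 'd': node 8→9
i=20 'c': node 9→10
i=21 'b': node 10→11  → match P1@[17:21]
i=22 'c': node 11→12 (fail-walked)
i=23 'd': node 12→17 (fail-walked)
i=24 'd': node 17→18
i=25 'd': node 18→19
i=26 'b': node 19→20
i=27 'a': node 20→21  → match P4@[23:27]
i=28 'e': node 21→1 (fail-walked)
i=29 'b': node 1→0 (fail-walked)
i=30 'b': node 0→0
i=31 'a': node 0→7
i=32 'd': node 7→17 (fail-walked)
i=33 'e': node 17→1 (fail-walked)
i=34 'c': node 1→2
i=35 'a': node 2→3
i=36 'b': node 3→4
i=37 'b': node 4→5
i=38 'e': node 5→6  → match P0@[33:38]
i=39 'a': node 6→22 (fail-walked)  → match P5@[38:39]
i=40 'c': node 22→12 (fail-walked)
i=41 'c': node 12→13
i=42 'e': node 13→15
i=43 'a': node 15→16  → match P3@[40:43],P5@[42:43]
i=44 'a': node 16→8 (fail-walked)
i=45 'a': node 8→8 (fail-walked)
i=46 'd': node 8→9
i=47 'c': node 9→10
i=48 'b': node 10→11  → match P1@[44:48]
i=49 'd': node 11→17 (fail-walked)
i=50 'b': node 17→0 (fail-walked)
i=51 'c': node 0→12
i=52 'c': node 12→13
i=53 'e': node 13→15
i=54 'a': node 15→16  → match P3@[51:54],P5@[53:54]
i=55 'c': node 16→12 (fail-walked)
i=56 'c': node 12→13
i=57 'e': node 13→15

Matches: [[6,5],[13,0],[17,2],[21,1],[27,4],[38,0],[39,5],[43,3],[43,5],[48,1],[54,3],[54,5]]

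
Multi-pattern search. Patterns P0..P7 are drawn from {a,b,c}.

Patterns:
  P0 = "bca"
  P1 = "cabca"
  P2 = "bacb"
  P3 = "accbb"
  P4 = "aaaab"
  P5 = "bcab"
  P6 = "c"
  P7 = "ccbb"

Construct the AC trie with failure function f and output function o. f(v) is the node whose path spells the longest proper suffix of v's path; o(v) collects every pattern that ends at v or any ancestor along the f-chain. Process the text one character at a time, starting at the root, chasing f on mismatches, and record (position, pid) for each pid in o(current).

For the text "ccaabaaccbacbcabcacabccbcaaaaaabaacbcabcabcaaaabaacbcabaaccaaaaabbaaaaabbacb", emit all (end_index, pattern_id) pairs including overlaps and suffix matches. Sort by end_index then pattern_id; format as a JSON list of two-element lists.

Build automaton:
Trie nodes:
  n0 'ε': a→12 b→1 c→4
  n1 'b': a→9 c→2
  n2 'bc': a→3
  n3 'bca': b→21  [P0 ends]
  n4 'c': a→5 c→22  [P6 ends]
  n5 'ca': b→6
  n6 'cab': c→7
  n7 'cabc': a→8
  n8 'cabca': ·  [P1 ends]
  n9 'ba': c→10
  n10 'bac': b→11
  n11 'bacb': ·  [P2 ends]
  n12 'a': a→17 c→13
  n13 'ac': c→14
  n14 'acc': b→15
  n15 'accb': b→16
  n16 'accbb': ·  [P3 ends]
  n17 'aa': a→18
  n18 'aaa': a→19
  n19 'aaaa': b→20
  n20 'aaaab': ·  [P4 ends]
  n21 'bcab': ·  [P5 ends]
  n22 'cc': b→23
  n23 'ccb': b→24
  n24 'ccbb': ·  [P7 ends]

BFS fail/out derivation:
  fail(1) 'b': from fail(0)=0 chase 'b': 0 ⇒ 0;  out=∅∪out(0)=∅
  fail(4) 'c': from fail(0)=0 chase 'c': 0 ⇒ 0;  out={6}∪out(0)={6}
  fail(12) 'a': from fail(0)=0 chase 'a': 0 ⇒ 0;  out=∅∪out(0)=∅
  fail(2) 'bc': from fail(1)=0 chase 'c': 0 ⇒ 4;  out=∅∪out(4)={6}
  fail(5) 'ca': from fail(4)=0 chase 'a': 0 ⇒ 12;  out=∅∪out(12)=∅
  fail(9) 'ba': from fail(1)=0 chase 'a': 0 ⇒ 12;  out=∅∪out(12)=∅
  fail(13) 'ac': from fail(12)=0 chase 'c': 0 ⇒ 4;  out=∅∪out(4)={6}
  fail(17) 'aa': from fail(12)=0 chase 'a': 0 ⇒ 12;  out=∅∪out(12)=∅
  fail(22) 'cc': from fail(4)=0 chase 'c': 0 ⇒ 4;  out=∅∪out(4)={6}
  fail(3) 'bca': from fail(2)=4 chase 'a': 4 ⇒ 5;  out={0}∪out(5)={0}
  fail(6) 'cab': from fail(5)=12 chase 'b': 12→0 ⇒ 1;  out=∅∪out(1)=∅
  fail(10) 'bac': from fail(9)=12 chase 'c': 12 ⇒ 13;  out=∅∪out(13)={6}
  fail(14) 'acc': from fail(13)=4 chase 'c': 4 ⇒ 22;  out=∅∪out(22)={6}
  fail(18) 'aaa': from fail(17)=12 chase 'a': 12 ⇒ 17;  out=∅∪out(17)=∅
  fail(23) 'ccb': from fail(22)=4 chase 'b': 4→0 ⇒ 1;  out=∅∪out(1)=∅
  fail(7) 'cabc': from fail(6)=1 chase 'c': 1 ⇒ 2;  out=∅∪out(2)={6}
  fail(11) 'bacb': from fail(10)=13 chase 'b': 13→4→0 ⇒ 1;  out={2}∪out(1)={2}
  fail(15) 'accb': from fail(14)=22 chase 'b': 22 ⇒ 23;  out=∅∪out(23)=∅
  fail(19) 'aaaa': from fail(18)=17 chase 'a': 17 ⇒ 18;  out=∅∪out(18)=∅
  fail(21) 'bcab': from fail(3)=5 chase 'b': 5 ⇒ 6;  out={5}∪out(6)={5}
  fail(24) 'ccbb': from fail(23)=1 chase 'b': 1→0 ⇒ 1;  out={7}∪out(1)={7}
  fail(8) 'cabca': from fail(7)=2 chase 'a': 2 ⇒ 3;  out={1}∪out(3)={0,1}
  fail(16) 'accbb': from fail(15)=23 chase 'b': 23 ⇒ 24;  out={3}∪out(24)={3,7}
  fail(20) 'aaaab': from fail(19)=18 chase 'b': 18→17→12→0 ⇒ 1;  out={4}∪out(1)={4}

Text stream:
pos 0 'c': at 4  ** P6@[0:0]
pos 1 'c': at 22  ** P6@[1:1]
pos 2 'a': at 5 (via fail)
pos 3 'a': at 17 (via fail)
pos 4 'b': at 1 (via fail)
pos 5 'a': at 9
pos 6 'a': at 17 (via fail)
pos 7 'c': at 13 (via fail)  ** P6@[7:7]
pos 8 'c': at 14  ** P6@[8:8]
pos 9 'b': at 15
pos 10 'a': at 9 (via fail)
pos 11 'c': at 10  ** P6@[11:11]
pos 12 'b': at 11  ** P2@[9:12]
pos 13 'c': at 2 (via fail)  ** P6@[13:13]
pos 14 'a': at 3  ** P0@[12:14]
pos 15 'b': at 21  ** P5@[12:15]
pos 16 'c': at 7 (via fail)  ** P6@[16:16]
pos 17 'a': at 8  ** P0@[15:17],P1@[13:17]
pos 18 'c': at 13 (via fail)  ** P6@[18:18]
pos 19 'a': at 5 (via fail)
pos 20 'b': at 6
pos 21 'c': at 7  ** P6@[21:21]
pos 22 'c': at 22 (via fail)  ** P6@[22:22]
pos 23 'b': at 23
pos 24 'c': at 2 (via fail)  ** P6@[24:24]
pos 25 'a': at 3  ** P0@[23:25]
pos 26 'a': at 17 (via fail)
pos 27 'a': at 18
pos 28 'a': at 19
pos 29 'a': at 19 (via fail)
pos 30 'a': at 19 (via fail)
pos 31 'b': at 20  ** P4@[27:31]
pos 32 'a': at 9 (via fail)
pos 33 'a': at 17 (via fail)
pos 34 'c': at 13 (via fail)  ** P6@[34:34]
pos 35 'b': at 1 (via fail)
pos 36 'c': at 2  ** P6@[36:36]
pos 37 'a': at 3  ** P0@[35:37]
pos 38 'b': at 21  ** P5@[35:38]
pos 39 'c': at 7 (via fail)  ** P6@[39:39]
pos 40 'a': at 8  ** P0@[38:40],P1@[36:40]
pos 41 'b': at 21 (via fail)  ** P5@[38:41]
pos 42 'c': at 7 (via fail)  ** P6@[42:42]
pos 43 'a': at 8  ** P0@[41:43],P1@[39:43]
pos 44 'a': at 17 (via fail)
pos 45 'a': at 18
pos 46 'a': at 19
pos 47 'b': at 20  ** P4@[43:47]
pos 48 'a': at 9 (via fail)
pos 49 'a': at 17 (via fail)
pos 50 'c': at 13 (via fail)  ** P6@[50:50]
pos 51 'b': at 1 (via fail)
pos 52 'c': at 2  ** P6@[52:52]
pos 53 'a': at 3  ** P0@[51:53]
pos 54 'b': at 21  ** P5@[51:54]
pos 55 'a': at 9 (via fail)
pos 56 'a': at 17 (via fail)
pos 57 'c': at 13 (via fail)  ** P6@[57:57]
pos 58 'c': at 14  ** P6@[58:58]
pos 59 'a': at 5 (via fail)
pos 60 'a': at 17 (via fail)
pos 61 'a': at 18
pos 62 'a': at 19
pos 63 'a': at 19 (via fail)
pos 64 'b': at 20  ** P4@[60:64]
pos 65 'b': at 1 (via fail)
pos 66 'a': at 9
pos 67 'a': at 17 (via fail)
pos 68 'a': at 18
pos 69 'a': at 19
pos 70 'a': at 19 (via fail)
pos 71 'b': at 20  ** P4@[67:71]
pos 72 'b': at 1 (via fail)
pos 73 'a': at 9
pos 74 'c': at 10  ** P6@[74:74]
pos 75 'b': at 11  ** P2@[72:75]

Matches: [[0,6],[1,6],[7,6],[8,6],[11,6],[12,2],[13,6],[14,0],[15,5],[16,6],[17,0],[17,1],[18,6],[21,6],[22,6],[24,6],[25,0],[31,4],[34,6],[36,6],[37,0],[38,5],[39,6],[40,0],[40,1],[41,5],[42,6],[43,0],[43,1],[47,4],[50,6],[52,6],[53,0],[54,5],[57,6],[58,6],[64,4],[71,4],[74,6],[75,2]]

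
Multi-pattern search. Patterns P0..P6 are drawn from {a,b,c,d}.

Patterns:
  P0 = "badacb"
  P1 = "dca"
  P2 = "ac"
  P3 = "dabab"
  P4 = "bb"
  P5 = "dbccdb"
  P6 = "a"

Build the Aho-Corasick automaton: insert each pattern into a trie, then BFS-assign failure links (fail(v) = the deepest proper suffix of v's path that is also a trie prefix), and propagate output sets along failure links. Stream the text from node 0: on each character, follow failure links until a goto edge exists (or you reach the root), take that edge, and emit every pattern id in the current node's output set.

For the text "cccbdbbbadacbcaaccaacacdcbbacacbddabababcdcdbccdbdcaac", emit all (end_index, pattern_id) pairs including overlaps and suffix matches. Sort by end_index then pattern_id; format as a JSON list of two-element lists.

Construct AC machine:
Trie nodes:
  n0 'ε': a→10 b→1 d→7
  n1 'b': a→2 b→16
  n2 'ba': d→3
  n3 'bad': a→4
  n4 'bada': c→5
  n5 'badac': b→6
  n6 'badacb': ·  ←P0
  n7 'd': a→12 b→17 c→8
  n8 'dc': a→9
  n9 'dca': ·  ←P1
  n10 'a': c→11  ←P6
  n11 'ac': ·  ←P2
  n12 'da': b→13
  n13 'dab': a→14
  n14 'daba': b→15
  n15 'dabab': ·  ←P3
  n16 'bb': ·  ←P4
  n17 'db': c→18
  n18 'dbc': c→19
  n19 'dbcc': d→20
  n20 'dbccd': b→21
  n21 'dbccdb': ·  ←P5

BFS fail/out derivation:
  fail(1) 'b': from fail(0)=0 chase 'b': 0 ⇒ 0;  out=∅∪out(0)=∅
  fail(7) 'd': from fail(0)=0 chase 'd': 0 ⇒ 0;  out=∅∪out(0)=∅
  fail(10) 'a': from fail(0)=0 chase 'a': 0 ⇒ 0;  out={6}∪out(0)={6}
  fail(2) 'ba': from fail(1)=0 chase 'a': 0 ⇒ 10;  out=∅∪out(10)={6}
  fail(8) 'dc': from fail(7)=0 chase 'c': 0 ⇒ 0;  out=∅∪out(0)=∅
  fail(11) 'ac': from fail(10)=0 chase 'c': 0 ⇒ 0;  out={2}∪out(0)={2}
  fail(12) 'da': from fail(7)=0 chase 'a': 0 ⇒ 10;  out=∅∪out(10)={6}
  fail(16) 'bb': from fail(1)=0 chase 'b': 0 ⇒ 1;  out={4}∪out(1)={4}
  fail(17) 'db': from fail(7)=0 chase 'b': 0 ⇒ 1;  out=∅∪out(1)=∅
  fail(3) 'bad': from fail(2)=10 chase 'd': 10→0 ⇒ 7;  out=∅∪out(7)=∅
  fail(9) 'dca': from fail(8)=0 chase 'a': 0 ⇒ 10;  out={1}∪out(10)={1,6}
  fail(13) 'dab': from fail(12)=10 chase 'b': 10→0 ⇒ 1;  out=∅∪out(1)=∅
  fail(18) 'dbc': from fail(17)=1 chase 'c': 1→0 ⇒ 0;  out=∅∪out(0)=∅
  fail(4) 'bada': from fail(3)=7 chase 'a': 7 ⇒ 12;  out=∅∪out(12)={6}
  fail(14) 'daba': from fail(13)=1 chase 'a': 1 ⇒ 2;  out=∅∪out(2)={6}
  fail(19) 'dbcc': from fail(18)=0 chase 'c': 0 ⇒ 0;  out=∅∪out(0)=∅
  fail(5) 'badac': from fail(4)=12 chase 'c': 12→10 ⇒ 11;  out=∅∪out(11)={2}
  fail(15) 'dabab': from fail(14)=2 chase 'b': 2→10→0 ⇒ 1;  out={3}∪out(1)={3}
  fail(20) 'dbccd': from fail(19)=0 chase 'd': 0 ⇒ 7;  out=∅∪out(7)=∅
  fail(6) 'badacb': from fail(5)=11 chase 'b': 11→0 ⇒ 1;  out={0}∪out(1)={0}
  fail(21) 'dbccdb': from fail(20)=7 chase 'b': 7 ⇒ 17;  out={5}∪out(17)={5}

Run:
[0] read 'c'  n0⇒n0
[1] read 'c'  n0⇒n0
[2] read 'c'  n0⇒n0
[3] read 'b'  n0⇒n1
[4] read 'd'  n1⇒n7 ·f
[5] read 'b'  n7⇒n17
[6] read 'b'  n17⇒n16 ·f  ** P4@[5:6]
[7] read 'b'  n16⇒n16 ·f  ** P4@[6:7]
[8] read 'a'  n16⇒n2 ·f  ** P6@[8:8]
[9] read 'd'  n2⇒n3
[10] read 'a'  n3⇒n4  ** P6@[10:10]
[11] read 'c'  n4⇒n5  ** P2@[10:11]
[12] read 'b'  n5⇒n6  ** P0@[7:12]
[13] read 'c'  n6⇒n0 ·f
[14] read 'a'  n0⇒n10  ** P6@[14:14]
[15] read 'a'  n10⇒n10 ·f  ** P6@[15:15]
[16] read 'c'  n10⇒n11  ** P2@[15:16]
[17] read 'c'  n11⇒n0 ·f
[18] read 'a'  n0⇒n10  ** P6@[18:18]
[19] read 'a'  n10⇒n10 ·f  ** P6@[19:19]
[20] read 'c'  n10⇒n11  ** P2@[19:20]
[21] read 'a'  n11⇒n10 ·f  ** P6@[21:21]
[22] read 'c'  n10⇒n11  ** P2@[21:22]
[23] read 'd'  n11⇒n7 ·f
[24] read 'c'  n7⇒n8
[25] read 'b'  n8⇒n1 ·f
[26] read 'b'  n1⇒n16  ** P4@[25:26]
[27] read 'a'  n16⇒n2 ·f  ** P6@[27:27]
[28] read 'c'  n2⇒n11 ·f  ** P2@[27:28]
[29] read 'a'  n11⇒n10 ·f  ** P6@[29:29]
[30] read 'c'  n10⇒n11  ** P2@[29:30]
[31] read 'b'  n11⇒n1 ·f
[32] read 'd'  n1⇒n7 ·f
[33] read 'd'  n7⇒n7 ·f
[34] read 'a'  n7⇒n12  ** P6@[34:34]
[35] read 'b'  n12⇒n13
[36] read 'a'  n13⇒n14  ** P6@[36:36]
[37] read 'b'  n14⇒n15  ** P3@[33:37]
[38] read 'a'  n15⇒n2 ·f  ** P6@[38:38]
[39] read 'b'  n2⇒n1 ·f
[40] read 'c'  n1⇒n0 ·f
[41] read 'd'  n0⇒n7
[42] read 'c'  n7⇒n8
[43] read 'd'  n8⇒n7 ·f
[44] read 'b'  n7⇒n17
[45] read 'c'  n17⇒n18
[46] read 'c'  n18⇒n19
[47] read 'd'  n19⇒n20
[48] read 'b'  n20⇒n21  ** P5@[43:48]
[49] read 'd'  n21⇒n7 ·f
[50] read 'c'  n7⇒n8
[51] read 'a'  n8⇒n9  ** P1@[49:51],P6@[51:51]
[52] read 'a'  n9⇒n10 ·f  ** P6@[52:52]
[53] read 'c'  n10⇒n11  ** P2@[52:53]

Result: [[6,4],[7,4],[8,6],[10,6],[11,2],[12,0],[14,6],[15,6],[16,2],[18,6],[19,6],[20,2],[21,6],[22,2],[26,4],[27,6],[28,2],[29,6],[30,2],[34,6],[36,6],[37,3],[38,6],[48,5],[51,1],[51,6],[52,6],[53,2]]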